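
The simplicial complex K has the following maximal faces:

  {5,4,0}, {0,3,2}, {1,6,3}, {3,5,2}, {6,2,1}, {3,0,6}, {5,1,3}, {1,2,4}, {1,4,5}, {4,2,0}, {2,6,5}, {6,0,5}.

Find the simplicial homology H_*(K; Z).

H_0 ≅ Z,  H_1 ≅ Z/2,  H_2 = 0.

K has 7 vertices, 18 edges, 12 triangles.
rank ∂_0 = 0, rank ∂_1 = 6 ⇒ b_0 = 7 − 0 − 6 = 1; all invariant factors of ∂_1 are 1 so no torsion. So H_0 = Z.
rank ∂_1 = 6, rank ∂_2 = 12 ⇒ b_1 = 18 − 6 − 12 = 0; ∂_2 has invariant factor(s) [2] giving torsion. So H_1 = Z/2.
rank ∂_2 = 12, rank ∂_3 = 0 ⇒ b_2 = 12 − 12 − 0 = 0. So H_2 = 0.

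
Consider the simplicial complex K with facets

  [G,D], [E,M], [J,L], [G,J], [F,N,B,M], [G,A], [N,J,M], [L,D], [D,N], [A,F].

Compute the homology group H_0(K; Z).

Order the vertices as A < B < D < E < F < G < J < L < M < N. Listing each simplex with vertices in this order, K has dimension 3 with simplices:

  0-simplices (10): A, B, D, E, F, G, J, L, M, N
  1-simplices (16): AF, AG, BF, BM, BN, DG, DL, DN, EM, FM, FN, GJ, JL, JM, JN, MN
  2-simplices (5): BFM, BFN, BMN, FMN, JMN
  3-simplices (1): BFMN

Hence C_0 ≅ Z^10, C_1 ≅ Z^16, C_2 ≅ Z^5, C_3 ≅ Z^1.

∂_1: C_1 → C_0 sends each edge [p,q] (with p < q) to q − p. For instance
  ∂BM = M − B.
As a 10×16 matrix over Z this has rank 9, with invariant factors (1,1,1,1,1,1,1,1,1).

∂_2: C_2 → C_1 sends each 2-simplex [p,q,r] to [q,r] − [p,r] + [p,q]. For instance
  ∂BFM = FM − BM + BF,
  ∂JMN = MN − JN + JM.
The resulting 16×5 matrix has rank 4, and its Smith normal form has invariant factors (1,1,1,1).

Boundary ∂_3: C_3 → C_2 sends each 3-simplex σ to the alternating sum Σ_i (−1)^i (σ with its i-th vertex removed). For instance
  ∂BFMN = FMN − BMN + BFN − BFM.
The resulting 5×1 matrix has rank 1, and its Smith normal form has invariant factors (1).

From H_k ≅ ker(∂_k) / im(∂_{k+1}) we obtain:

  H_0: rank C_0 − rank ∂_1 = 10 − 9 = 1, and the invariant factors of ∂_1 are all 1, so H_0 ≅ Z.

H_0 ≅ Z.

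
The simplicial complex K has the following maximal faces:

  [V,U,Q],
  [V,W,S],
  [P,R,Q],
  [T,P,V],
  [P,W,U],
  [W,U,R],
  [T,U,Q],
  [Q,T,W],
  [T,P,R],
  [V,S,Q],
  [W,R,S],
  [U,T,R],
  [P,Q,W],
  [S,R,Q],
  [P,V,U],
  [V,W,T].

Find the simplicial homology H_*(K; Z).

H_0 = Z,  H_1 = Z^2,  H_2 = Z.

Order the vertices as P < Q < R < S < T < U < V < W. Listing each simplex with vertices in this order, K has dimension 2 with simplices:

  0-simplices (8): P, Q, R, S, T, U, V, W
  1-simplices (24): PQ, PR, PT, PU, PV, PW, QR, QS, QT, QU, QV, QW, RS, RT, RU, RW, SV, SW, TU, TV, TW, UV, UW, VW
  2-simplices (16): PQR, PQW, PRT, PTV, PUV, PUW, QRS, QSV, QTU, QTW, QUV, RSW, RTU, RUW, SVW, TVW

Hence C_0 ≅ Z^8, C_1 ≅ Z^24, C_2 ≅ Z^16.

The boundary map ∂_1: C_1 → C_0 is given by ∂[p,q] = [q] − [p].
As a 8×24 matrix over Z this has rank 7, with invariant factors (1,1,1,1,1,1,1).

Boundary ∂_2: C_2 → C_1 sends each 2-simplex [p,q,r] to [q,r] − [p,r] + [p,q]. For instance
  ∂PTV = TV − PV + PT,
  ∂RUW = UW − RW + RU.
The resulting 24×16 matrix has rank 15, and its Smith normal form has invariant factors (1,1,1,1,1,1,1,1,1,1,1,1,1,1,1).

Now H_k = ker ∂_k / im ∂_{k+1}, so:

  H_0: rank C_0 − rank ∂_1 = 8 − 7 = 1, and the invariant factors of ∂_1 are all 1, so H_0 ≅ Z.
  H_1: rank ker ∂_1 − rank ∂_2 = (24 − 7) − 15 = 2, and the invariant factors of ∂_2 are all 1, so H_1 ≅ Z^2.
  H_2: rank ker ∂_2 − rank ∂_3 = (16 − 15) − 0 = 1, and there is no ∂_3, so H_2 ≅ Z.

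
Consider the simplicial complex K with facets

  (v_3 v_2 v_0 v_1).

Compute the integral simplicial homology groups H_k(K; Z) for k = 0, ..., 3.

Order the vertices as v_0 < v_1 < v_2 < v_3. Listing each simplex with vertices in this order, K has dimension 3 with simplices:

  0-simplices (4): [v_0], [v_1], [v_2], [v_3]
  1-simplices (6): [v_0,v_1], [v_0,v_2], [v_0,v_3], [v_1,v_2], [v_1,v_3], [v_2,v_3]
  2-simplices (4): [v_0,v_1,v_2], [v_0,v_1,v_3], [v_0,v_2,v_3], [v_1,v_2,v_3]
  3-simplices (1): [v_0,v_1,v_2,v_3]

giving chain groups C_0 ≅ Z^4, C_1 ≅ Z^6, C_2 ≅ Z^4, C_3 ≅ Z^1.

Boundary ∂_1: C_1 → C_0 sends each edge [p,q] (with p < q) to q − p. For instance
  ∂[v_1,v_2] = [v_2] − [v_1].
This gives a 4×6 integer matrix of rank 3; reducing to Smith normal form yields diagonal entries (1,1,1).

Boundary ∂_2: C_2 → C_1 sends each 2-simplex [p,q,r] to [q,r] − [p,r] + [p,q]. For instance
  ∂[v_0,v_1,v_2] = [v_1,v_2] − [v_0,v_2] + [v_0,v_1],
  ∂[v_0,v_2,v_3] = [v_2,v_3] − [v_0,v_3] + [v_0,v_2].
This gives a 6×4 integer matrix of rank 3; reducing to Smith normal form yields diagonal entries (1,1,1).

Boundary ∂_3: C_3 → C_2 sends each 3-simplex σ to the alternating sum Σ_i (−1)^i (σ with its i-th vertex removed). For instance
  ∂[v_0,v_1,v_2,v_3] = [v_1,v_2,v_3] − [v_0,v_2,v_3] + [v_0,v_1,v_3] − [v_0,v_1,v_2].
As a 4×1 matrix over Z this has rank 1, with invariant factors (1).

Now H_k = ker ∂_k / im ∂_{k+1}, so:

  H_0: rank C_0 − rank ∂_1 = 4 − 3 = 1, and the invariant factors of ∂_1 are all 1, so H_0 = Z.
  H_1: rank ker ∂_1 − rank ∂_2 = (6 − 3) − 3 = 0, and the invariant factors of ∂_2 are all 1, so H_1 = 0.
  H_2: rank ker ∂_2 − rank ∂_3 = (4 − 3) − 1 = 0, and the invariant factors of ∂_3 are all 1, so H_2 = 0.
  H_3: rank ker ∂_3 − rank ∂_4 = (1 − 1) − 0 = 0, and there is no ∂_4, so H_3 = 0.

H_0 ≅ Z,  H_1 = 0,  H_2 = 0,  H_3 = 0.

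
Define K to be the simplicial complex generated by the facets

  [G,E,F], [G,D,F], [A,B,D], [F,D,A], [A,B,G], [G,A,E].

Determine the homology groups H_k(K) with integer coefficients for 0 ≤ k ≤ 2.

H_0 = Z,  H_1 = Z,  H_2 = 0.

Fix the vertex order A < B < D < E < F < G and write every simplex with vertices in increasing order. Then dim K = 2 and the simplices of K are:

  0-simplices (6): A, B, D, E, F, G
  1-simplices (12): AB, AD, AE, AF, AG, BD, BG, DF, DG, EF, EG, FG
  2-simplices (6): ABD, ABG, ADF, AEG, DFG, EFG

so the chain groups are C_0 ≅ Z^6, C_1 ≅ Z^12, C_2 ≅ Z^6.

The boundary map ∂_1: C_1 → C_0 maps an edge to its endpoints' difference, ∂[p,q] = q − p.
This gives a 6×12 integer matrix of rank 5; reducing to Smith normal form yields diagonal entries (1,1,1,1,1).

The boundary map ∂_2: C_2 → C_1 sends each 2-simplex [p,q,r] to [q,r] − [p,r] + [p,q]. For instance
  ∂ABD = BD − AD + AB,
  ∂ADF = DF − AF + AD.
The resulting 12×6 matrix has rank 6, and its Smith normal form has invariant factors (1,1,1,1,1,1).

From H_k ≅ ker(∂_k) / im(∂_{k+1}) we obtain:

  H_0: rank C_0 − rank ∂_1 = 6 − 5 = 1, and the invariant factors of ∂_1 are all 1, so H_0 = Z.
  H_1: rank ker ∂_1 − rank ∂_2 = (12 − 5) − 6 = 1, and the invariant factors of ∂_2 are all 1, so H_1 = Z.
  H_2: rank ker ∂_2 − rank ∂_3 = (6 − 6) − 0 = 0, and there is no ∂_3, so H_2 = 0.

As a check, the Euler characteristic is 6 − 12 + 6 = 0, which agrees with 1 − 1 + 0 = 0.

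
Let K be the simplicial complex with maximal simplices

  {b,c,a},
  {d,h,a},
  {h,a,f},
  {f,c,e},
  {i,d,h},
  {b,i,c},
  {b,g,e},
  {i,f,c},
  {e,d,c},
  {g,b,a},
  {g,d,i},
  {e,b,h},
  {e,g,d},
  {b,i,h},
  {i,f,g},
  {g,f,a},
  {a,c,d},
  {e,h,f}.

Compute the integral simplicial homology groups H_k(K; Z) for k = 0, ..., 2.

Take the total order a < b < c < d < e < f < g < h < i on the vertex set. Then K (dimension 2) consists of the simplices:

  0-simplices (9): a, b, c, d, e, f, g, h, i
  1-simplices (27): ab, ac, ad, af, ag, ah, bc, be, bg, bh, bi, cd, ce, cf, ci, de, dg, dh, di, ef, eg, eh, fg, fh, fi, gi, hi
  2-simplices (18): abc, abg, acd, adh, afg, afh, bci, beg, beh, bhi, cde, cef, cfi, deg, dgi, dhi, efh, fgi

so the chain groups are C_0 ≅ Z^9, C_1 ≅ Z^27, C_2 ≅ Z^18.

The boundary map ∂_1: C_1 → C_0 sends each edge [p,q] (with p < q) to q − p. For instance
  ∂ci = i − c.
The 9×27 boundary matrix has rank 8 and Smith normal form diag(1,1,1,1,1,1,1,1).

Boundary ∂_2: C_2 → C_1 sends each 2-simplex [p,q,r] to [q,r] − [p,r] + [p,q]. For instance
  ∂dhi = hi − di + dh,
  ∂adh = dh − ah + ad.
The 27×18 boundary matrix has rank 17 and Smith normal form diag(1,1,1,1,1,1,1,1,1,1,1,1,1,1,1,1,1).

Reading off H_k = ker ∂_k / im ∂_{k+1}:

  H_0: rank C_0 − rank ∂_1 = 9 − 8 = 1, and the invariant factors of ∂_1 are all 1, so H_0 = Z.
  H_1: rank ker ∂_1 − rank ∂_2 = (27 − 8) − 17 = 2, and the invariant factors of ∂_2 are all 1, so H_1 = Z^2.
  H_2: rank ker ∂_2 − rank ∂_3 = (18 − 17) − 0 = 1, and there is no ∂_3, so H_2 = Z.

H_0 ≅ Z,  H_1 ≅ Z^2,  H_2 ≅ Z.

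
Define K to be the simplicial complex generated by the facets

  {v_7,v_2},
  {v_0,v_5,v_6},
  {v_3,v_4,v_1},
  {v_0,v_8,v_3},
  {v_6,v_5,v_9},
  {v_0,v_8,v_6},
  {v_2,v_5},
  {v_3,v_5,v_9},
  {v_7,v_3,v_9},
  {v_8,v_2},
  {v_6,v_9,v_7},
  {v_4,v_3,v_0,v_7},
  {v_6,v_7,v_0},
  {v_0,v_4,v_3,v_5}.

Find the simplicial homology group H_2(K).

Fix the vertex order v_0 < v_1 < v_2 < v_3 < v_4 < v_5 < v_6 < v_7 < v_8 < v_9 and write every simplex with vertices in increasing order. Then dim K = 3 and the simplices of K are:

  0-simplices (10): [v_0], [v_1], [v_2], [v_3], [v_4], [v_5], [v_6], [v_7], [v_8], [v_9]
  1-simplices (24): (24 of them)
  2-simplices (16): (16 of them)
  3-simplices (2): [v_0,v_3,v_4,v_5], [v_0,v_3,v_4,v_7]

Hence C_0 ≅ Z^10, C_1 ≅ Z^24, C_2 ≅ Z^16, C_3 ≅ Z^2.

∂_1: C_1 → C_0 sends each edge [p,q] (with p < q) to q − p. For instance
  ∂[v_0,v_3] = [v_3] − [v_0].
This gives a 10×24 integer matrix of rank 9; reducing to Smith normal form yields diagonal entries (1,1,1,1,1,1,1,1,1).

∂_2: C_2 → C_1 maps a triangle to the signed sum of its edges. For instance
  ∂[v_3,v_7,v_9] = [v_7,v_9] − [v_3,v_9] + [v_3,v_7],
  ∂[v_0,v_3,v_8] = [v_3,v_8] − [v_0,v_8] + [v_0,v_3].
This gives a 24×16 integer matrix of rank 13; reducing to Smith normal form yields diagonal entries (1,1,1,1,1,1,1,1,1,1,1,1,1).

∂_3: C_3 → C_2 sends each 3-simplex σ to the alternating sum Σ_i (−1)^i (σ with its i-th vertex removed). For instance
  ∂[v_0,v_3,v_4,v_5] = [v_3,v_4,v_5] − [v_0,v_4,v_5] + [v_0,v_3,v_5] − [v_0,v_3,v_4],
  ∂[v_0,v_3,v_4,v_7] = [v_3,v_4,v_7] − [v_0,v_4,v_7] + [v_0,v_3,v_7] − [v_0,v_3,v_4].
As a 16×2 matrix over Z this has rank 2, with invariant factors (1,1).

Reading off H_k = ker ∂_k / im ∂_{k+1}:

  H_2: rank ker ∂_2 − rank ∂_3 = (16 − 13) − 2 = 1, and the invariant factors of ∂_3 are all 1, so H_2 ≅ Z.

H_2 = Z.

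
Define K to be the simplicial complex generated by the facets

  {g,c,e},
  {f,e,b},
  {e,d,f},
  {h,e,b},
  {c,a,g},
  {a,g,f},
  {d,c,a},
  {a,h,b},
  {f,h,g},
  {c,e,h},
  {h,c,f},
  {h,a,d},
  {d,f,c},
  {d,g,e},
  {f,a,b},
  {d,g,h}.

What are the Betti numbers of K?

b_0 = 1, b_1 = 2, b_2 = 1.

Fix the vertex order a < b < c < d < e < f < g < h and write every simplex with vertices in increasing order. Then dim K = 2 and the simplices of K are:

  0-simplices (8): a, b, c, d, e, f, g, h
  1-simplices (24): ab, ac, ad, af, ag, ah, be, bf, bh, cd, ce, cf, cg, ch, de, df, dg, dh, ef, eg, eh, fg, fh, gh
  2-simplices (16): abf, abh, acd, acg, adh, afg, bef, beh, cdf, ceg, ceh, cfh, def, deg, dgh, fgh

so the chain groups are C_0 ≅ Z^8, C_1 ≅ Z^24, C_2 ≅ Z^16.

The boundary map ∂_1: C_1 → C_0 maps an edge to its endpoints' difference, ∂[p,q] = q − p.
The resulting 8×24 matrix has rank 7, and its Smith normal form has invariant factors (1,1,1,1,1,1,1).

∂_2: C_2 → C_1 sends each 2-simplex [p,q,r] to [q,r] − [p,r] + [p,q]. For instance
  ∂ceh = eh − ch + ce,
  ∂acg = cg − ag + ac.
This gives a 24×16 integer matrix of rank 15; reducing to Smith normal form yields diagonal entries (1,1,1,1,1,1,1,1,1,1,1,1,1,1,1).

Now H_k = ker ∂_k / im ∂_{k+1}, so:

  H_0: rank C_0 − rank ∂_1 = 8 − 7 = 1, and the invariant factors of ∂_1 are all 1, so H_0 = Z.
  H_1: rank ker ∂_1 − rank ∂_2 = (24 − 7) − 15 = 2, and the invariant factors of ∂_2 are all 1, so H_1 = Z^2.
  H_2: rank ker ∂_2 − rank ∂_3 = (16 − 15) − 0 = 1, and there is no ∂_3, so H_2 = Z.

(K is a triangulation of the torus T^2.)

Hence the Betti numbers are b_0 = 1, b_1 = 2, b_2 = 1.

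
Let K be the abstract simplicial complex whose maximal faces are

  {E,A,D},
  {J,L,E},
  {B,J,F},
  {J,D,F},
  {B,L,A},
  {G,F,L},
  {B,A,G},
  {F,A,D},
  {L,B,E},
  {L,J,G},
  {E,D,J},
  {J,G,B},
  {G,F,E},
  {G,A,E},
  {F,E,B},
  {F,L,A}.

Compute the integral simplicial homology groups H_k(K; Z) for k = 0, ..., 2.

Take the total order A < B < D < E < F < G < J < L on the vertex set. Then K (dimension 2) consists of the simplices:

  0-simplices (8): A, B, D, E, F, G, J, L
  1-simplices (24): AB, AD, AE, AF, AG, AL, BE, BF, BG, BJ, BL, DE, DF, DJ, EF, EG, EJ, EL, FG, FJ, FL, GJ, GL, JL
  2-simplices (16): ABG, ABL, ADE, ADF, AEG, AFL, BEF, BEL, BFJ, BGJ, DEJ, DFJ, EFG, EJL, FGL, GJL

Hence C_0 ≅ Z^8, C_1 ≅ Z^24, C_2 ≅ Z^16.

The boundary map ∂_1: C_1 → C_0 sends each edge [p,q] (with p < q) to q − p. For instance
  ∂EL = L − E.
As a 8×24 matrix over Z this has rank 7, with invariant factors (1,1,1,1,1,1,1).

Boundary ∂_2: C_2 → C_1 acts by ∂[p,q,r] = [q,r] − [p,r] + [p,q]. For instance
  ∂DFJ = FJ − DJ + DF,
  ∂ABG = BG − AG + AB.
The resulting 24×16 matrix has rank 15, and its Smith normal form has invariant factors (1,1,1,1,1,1,1,1,1,1,1,1,1,1,1).

Reading off H_k = ker ∂_k / im ∂_{k+1}:

  H_0: rank C_0 − rank ∂_1 = 8 − 7 = 1, and the invariant factors of ∂_1 are all 1, so H_0 = Z.
  H_1: rank ker ∂_1 − rank ∂_2 = (24 − 7) − 15 = 2, and the invariant factors of ∂_2 are all 1, so H_1 = Z^2.
  H_2: rank ker ∂_2 − rank ∂_3 = (16 − 15) − 0 = 1, and there is no ∂_3, so H_2 = Z.

H_0 ≅ Z,  H_1 ≅ Z^2,  H_2 ≅ Z.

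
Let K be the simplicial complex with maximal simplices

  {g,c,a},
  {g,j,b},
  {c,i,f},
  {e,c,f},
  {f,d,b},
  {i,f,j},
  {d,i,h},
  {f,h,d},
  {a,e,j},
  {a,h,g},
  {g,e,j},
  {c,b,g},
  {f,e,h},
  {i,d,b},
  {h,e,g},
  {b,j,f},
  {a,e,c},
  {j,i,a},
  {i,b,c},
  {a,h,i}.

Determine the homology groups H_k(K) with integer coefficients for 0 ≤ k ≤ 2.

Order the vertices as a < b < c < d < e < f < g < h < i < j. Listing each simplex with vertices in this order, K has dimension 2 with simplices:

  0-simplices (10): a, b, c, d, e, f, g, h, i, j
  1-simplices (30): ac, ae, ag, ah, ai, aj, bc, bd, bf, bg, bi, bj, ce, cf, cg, ci, df, dh, di, ef, eg, eh, ej, fh, fi, fj, gh, gj, hi, ij
  2-simplices (20): ace, acg, aej, agh, ahi, aij, bcg, bci, bdf, bdi, bfj, bgj, cef, cfi, dfh, dhi, efh, egh, egj, fij

Hence C_0 ≅ Z^10, C_1 ≅ Z^30, C_2 ≅ Z^20.

Boundary ∂_1: C_1 → C_0 sends each edge [p,q] (with p < q) to q − p. For instance
  ∂cg = g − c.
As a 10×30 matrix over Z this has rank 9, with invariant factors (1,1,1,1,1,1,1,1,1).

The boundary map ∂_2: C_2 → C_1 acts by ∂[p,q,r] = [q,r] − [p,r] + [p,q]. For instance
  ∂aij = ij − aj + ai,
  ∂dhi = hi − di + dh.
The 30×20 boundary matrix has rank 20 and Smith normal form diag(1,1,1,1,1,1,1,1,1,1,1,1,1,1,1,1,1,1,1,2).

From H_k ≅ ker(∂_k) / im(∂_{k+1}) we obtain:

  H_0: rank C_0 − rank ∂_1 = 10 − 9 = 1, and the invariant factors of ∂_1 are all 1, so H_0 = Z.
  H_1: rank ker ∂_1 − rank ∂_2 = (30 − 9) − 20 = 1, and ∂_2 has invariant factor 2 > 1, so H_1 = Z × Z/2.
  H_2: rank ker ∂_2 − rank ∂_3 = (20 − 20) − 0 = 0, and there is no ∂_3, so H_2 = 0.

(K is a triangulation of the Klein bottle.)

H_0 = Z,  H_1 = Z × Z/2,  H_2 = 0.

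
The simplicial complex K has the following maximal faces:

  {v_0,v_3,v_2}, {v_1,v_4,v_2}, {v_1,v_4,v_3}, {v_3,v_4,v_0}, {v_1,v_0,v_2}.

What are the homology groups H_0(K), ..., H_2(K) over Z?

H_0 = Z,  H_1 = Z,  H_2 = 0.

We work with the vertex ordering v_0 < v_1 < v_2 < v_3 < v_4. The simplices of K, each written with vertices in increasing order, are:

  0-simplices (5): [v_0], [v_1], [v_2], [v_3], [v_4]
  1-simplices (10): [v_0,v_1], [v_0,v_2], [v_0,v_3], [v_0,v_4], [v_1,v_2], [v_1,v_3], [v_1,v_4], [v_2,v_3], [v_2,v_4], [v_3,v_4]
  2-simplices (5): [v_0,v_1,v_2], [v_0,v_2,v_3], [v_0,v_3,v_4], [v_1,v_2,v_4], [v_1,v_3,v_4]

giving chain groups C_0 ≅ Z^5, C_1 ≅ Z^10, C_2 ≅ Z^5.

Boundary ∂_1: C_1 → C_0 is given by ∂[p,q] = [q] − [p].
The resulting 5×10 matrix has rank 4, and its Smith normal form has invariant factors (1,1,1,1).

Boundary ∂_2: C_2 → C_1 sends each 2-simplex [p,q,r] to [q,r] − [p,r] + [p,q]. For instance
  ∂[v_0,v_3,v_4] = [v_3,v_4] − [v_0,v_4] + [v_0,v_3],
  ∂[v_1,v_3,v_4] = [v_3,v_4] − [v_1,v_4] + [v_1,v_3].
The 10×5 boundary matrix has rank 5 and Smith normal form diag(1,1,1,1,1).

Computing H_k = (kernel of ∂_k) / (image of ∂_{k+1}):

  H_0: rank C_0 − rank ∂_1 = 5 − 4 = 1, and the invariant factors of ∂_1 are all 1, so H_0 = Z.
  H_1: rank ker ∂_1 − rank ∂_2 = (10 − 4) − 5 = 1, and the invariant factors of ∂_2 are all 1, so H_1 = Z.
  H_2: rank ker ∂_2 − rank ∂_3 = (5 − 5) − 0 = 0, and there is no ∂_3, so H_2 = 0.

As a check, the Euler characteristic is 5 − 10 + 5 = 0, which agrees with 1 − 1 + 0 = 0.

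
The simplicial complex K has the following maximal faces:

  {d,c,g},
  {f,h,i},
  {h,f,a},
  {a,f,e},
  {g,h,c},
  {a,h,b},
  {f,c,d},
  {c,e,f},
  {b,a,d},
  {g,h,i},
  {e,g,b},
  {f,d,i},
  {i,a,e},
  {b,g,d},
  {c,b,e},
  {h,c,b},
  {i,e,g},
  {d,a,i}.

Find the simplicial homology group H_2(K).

H_2 = 0.

Order the vertices as a < b < c < d < e < f < g < h < i. Listing each simplex with vertices in this order, K has dimension 2 with simplices:

  0-simplices (9): a, b, c, d, e, f, g, h, i
  1-simplices (27): ab, ad, ae, af, ah, ai, bc, bd, be, bg, bh, cd, ce, cf, cg, ch, df, dg, di, ef, eg, ei, fh, fi, gh, gi, hi
  2-simplices (18): abd, abh, adi, aef, aei, afh, bce, bch, bdg, beg, cdf, cdg, cef, cgh, dfi, egi, fhi, ghi

giving chain groups C_0 ≅ Z^9, C_1 ≅ Z^27, C_2 ≅ Z^18.

The boundary map ∂_1: C_1 → C_0 maps an edge to its endpoints' difference, ∂[p,q] = q − p. For instance
  ∂be = e − b.
The resulting 9×27 matrix has rank 8, and its Smith normal form has invariant factors (1,1,1,1,1,1,1,1).

Boundary ∂_2: C_2 → C_1 acts by ∂[p,q,r] = [q,r] − [p,r] + [p,q]. For instance
  ∂adi = di − ai + ad,
  ∂egi = gi − ei + eg.
The resulting 27×18 matrix has rank 18, and its Smith normal form has invariant factors (1,1,1,1,1,1,1,1,1,1,1,1,1,1,1,1,1,2).

From H_k ≅ ker(∂_k) / im(∂_{k+1}) we obtain:

  H_2: rank ker ∂_2 − rank ∂_3 = (18 − 18) − 0 = 0, and there is no ∂_3, so H_2 = 0.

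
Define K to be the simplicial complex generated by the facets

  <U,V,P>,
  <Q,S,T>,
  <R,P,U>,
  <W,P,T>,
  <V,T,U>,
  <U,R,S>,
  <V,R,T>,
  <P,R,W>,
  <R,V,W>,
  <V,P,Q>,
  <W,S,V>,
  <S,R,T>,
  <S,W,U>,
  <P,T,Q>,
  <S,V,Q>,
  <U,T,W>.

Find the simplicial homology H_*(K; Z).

Order the vertices as P < Q < R < S < T < U < V < W. Listing each simplex with vertices in this order, K has dimension 2 with simplices:

  0-simplices (8): P, Q, R, S, T, U, V, W
  1-simplices (24): PQ, PR, PT, PU, PV, PW, QS, QT, QV, RS, RT, RU, RV, RW, ST, SU, SV, SW, TU, TV, TW, UV, UW, VW
  2-simplices (16): PQT, PQV, PRU, PRW, PTW, PUV, QST, QSV, RST, RSU, RTV, RVW, SUW, SVW, TUV, TUW

so the chain groups are C_0 ≅ Z^8, C_1 ≅ Z^24, C_2 ≅ Z^16.

∂_1: C_1 → C_0 maps an edge to its endpoints' difference, ∂[p,q] = q − p.
This gives a 8×24 integer matrix of rank 7; reducing to Smith normal form yields diagonal entries (1,1,1,1,1,1,1).

Boundary ∂_2: C_2 → C_1 maps a triangle to the signed sum of its edges. For instance
  ∂RTV = TV − RV + RT,
  ∂QSV = SV − QV + QS.
The resulting 24×16 matrix has rank 15, and its Smith normal form has invariant factors (1,1,1,1,1,1,1,1,1,1,1,1,1,1,1).

Computing H_k = (kernel of ∂_k) / (image of ∂_{k+1}):

  H_0: rank C_0 − rank ∂_1 = 8 − 7 = 1, and the invariant factors of ∂_1 are all 1, so H_0 ≅ Z.
  H_1: rank ker ∂_1 − rank ∂_2 = (24 − 7) − 15 = 2, and the invariant factors of ∂_2 are all 1, so H_1 ≅ Z^2.
  H_2: rank ker ∂_2 − rank ∂_3 = (16 − 15) − 0 = 1, and there is no ∂_3, so H_2 ≅ Z.

H_0 ≅ Z,  H_1 ≅ Z^2,  H_2 ≅ Z.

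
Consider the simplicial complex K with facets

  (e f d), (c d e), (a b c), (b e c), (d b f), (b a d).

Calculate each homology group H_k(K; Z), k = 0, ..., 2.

H_0 ≅ Z,  H_1 ≅ Z,  H_2 = 0.

We work with the vertex ordering a < b < c < d < e < f. The simplices of K, each written with vertices in increasing order, are:

  0-simplices (6): a, b, c, d, e, f
  1-simplices (12): ab, ac, ad, bc, bd, be, bf, cd, ce, de, df, ef
  2-simplices (6): abc, abd, bce, bdf, cde, def

giving chain groups C_0 ≅ Z^6, C_1 ≅ Z^12, C_2 ≅ Z^6.

Boundary ∂_1: C_1 → C_0 is given by ∂[p,q] = [q] − [p]. For instance
  ∂bf = f − b.
The 6×12 boundary matrix has rank 5 and Smith normal form diag(1,1,1,1,1).

Boundary ∂_2: C_2 → C_1 acts by ∂[p,q,r] = [q,r] − [p,r] + [p,q]. For instance
  ∂bce = ce − be + bc,
  ∂cde = de − ce + cd.
As a 12×6 matrix over Z this has rank 6, with invariant factors (1,1,1,1,1,1).

From H_k ≅ ker(∂_k) / im(∂_{k+1}) we obtain:

  H_0: rank C_0 − rank ∂_1 = 6 − 5 = 1, and the invariant factors of ∂_1 are all 1, so H_0 ≅ Z.
  H_1: rank ker ∂_1 − rank ∂_2 = (12 − 5) − 6 = 1, and the invariant factors of ∂_2 are all 1, so H_1 ≅ Z.
  H_2: rank ker ∂_2 − rank ∂_3 = (6 − 6) − 0 = 0, and there is no ∂_3, so H_2 ≅ 0.

(K is a triangulation of the cylinder S^1 x I.)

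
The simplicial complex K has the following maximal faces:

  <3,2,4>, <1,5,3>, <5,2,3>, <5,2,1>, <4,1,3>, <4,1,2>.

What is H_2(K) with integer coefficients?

H_2 = Z.

We work with the vertex ordering 1 < 2 < 3 < 4 < 5. The simplices of K, each written with vertices in increasing order, are:

  0-simplices (5): [1], [2], [3], [4], [5]
  1-simplices (9): [1,2], [1,3], [1,4], [1,5], [2,3], [2,4], [2,5], [3,4], [3,5]
  2-simplices (6): [1,2,4], [1,2,5], [1,3,4], [1,3,5], [2,3,4], [2,3,5]

giving chain groups C_0 ≅ Z^5, C_1 ≅ Z^9, C_2 ≅ Z^6.

Boundary ∂_1: C_1 → C_0 maps an edge to its endpoints' difference, ∂[p,q] = q − p.
This gives a 5×9 integer matrix of rank 4; reducing to Smith normal form yields diagonal entries (1,1,1,1).

∂_2: C_2 → C_1 sends each 2-simplex [p,q,r] to [q,r] − [p,r] + [p,q]. For instance
  ∂[1,3,5] = [3,5] − [1,5] + [1,3],
  ∂[1,2,5] = [2,5] − [1,5] + [1,2].
This gives a 9×6 integer matrix of rank 5; reducing to Smith normal form yields diagonal entries (1,1,1,1,1).

From H_k ≅ ker(∂_k) / im(∂_{k+1}) we obtain:

  H_2: rank ker ∂_2 − rank ∂_3 = (6 − 5) − 0 = 1, and there is no ∂_3, so H_2 ≅ Z.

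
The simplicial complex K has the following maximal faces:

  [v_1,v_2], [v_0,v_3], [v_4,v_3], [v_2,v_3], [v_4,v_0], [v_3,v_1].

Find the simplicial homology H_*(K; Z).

We work with the vertex ordering v_0 < v_1 < v_2 < v_3 < v_4. The simplices of K, each written with vertices in increasing order, are:

  0-simplices (5): [v_0], [v_1], [v_2], [v_3], [v_4]
  1-simplices (6): [v_0,v_3], [v_0,v_4], [v_1,v_2], [v_1,v_3], [v_2,v_3], [v_3,v_4]

Hence C_0 ≅ Z^5, C_1 ≅ Z^6.

Boundary ∂_1: C_1 → C_0 is given by ∂[p,q] = [q] − [p].
This gives a 5×6 integer matrix of rank 4; reducing to Smith normal form yields diagonal entries (1,1,1,1).

Computing H_k = (kernel of ∂_k) / (image of ∂_{k+1}):

  H_0: rank C_0 − rank ∂_1 = 5 − 4 = 1, and the invariant factors of ∂_1 are all 1, so H_0 = Z.
  H_1: rank ker ∂_1 − rank ∂_2 = (6 − 4) − 0 = 2, and there is no ∂_2, so H_1 = Z^2.

H_0 = Z,  H_1 = Z^2.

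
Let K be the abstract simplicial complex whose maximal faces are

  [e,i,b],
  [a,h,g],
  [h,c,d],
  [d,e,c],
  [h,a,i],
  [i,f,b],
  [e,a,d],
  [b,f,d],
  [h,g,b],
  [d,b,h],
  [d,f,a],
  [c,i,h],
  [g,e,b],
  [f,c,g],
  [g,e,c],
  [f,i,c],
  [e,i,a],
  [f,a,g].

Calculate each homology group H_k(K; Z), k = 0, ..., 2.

We work with the vertex ordering a < b < c < d < e < f < g < h < i. The simplices of K, each written with vertices in increasing order, are:

  0-simplices (9): a, b, c, d, e, f, g, h, i
  1-simplices (27): ad, ae, af, ag, ah, ai, bd, be, bf, bg, bh, bi, cd, ce, cf, cg, ch, ci, de, df, dh, eg, ei, fg, fi, gh, hi
  2-simplices (18): ade, adf, aei, afg, agh, ahi, bdf, bdh, beg, bei, bfi, bgh, cde, cdh, ceg, cfg, cfi, chi

so the chain groups are C_0 ≅ Z^9, C_1 ≅ Z^27, C_2 ≅ Z^18.

Boundary ∂_1: C_1 → C_0 maps an edge to its endpoints' difference, ∂[p,q] = q − p.
The 9×27 boundary matrix has rank 8 and Smith normal form diag(1,1,1,1,1,1,1,1).

∂_2: C_2 → C_1 sends each 2-simplex [p,q,r] to [q,r] − [p,r] + [p,q]. For instance
  ∂ade = de − ae + ad,
  ∂adf = df − af + ad.
This gives a 27×18 integer matrix of rank 17; reducing to Smith normal form yields diagonal entries (1,1,1,1,1,1,1,1,1,1,1,1,1,1,1,1,1).

Now H_k = ker ∂_k / im ∂_{k+1}, so:

  H_0: rank C_0 − rank ∂_1 = 9 − 8 = 1, and the invariant factors of ∂_1 are all 1, so H_0 ≅ Z.
  H_1: rank ker ∂_1 − rank ∂_2 = (27 − 8) − 17 = 2, and the invariant factors of ∂_2 are all 1, so H_1 ≅ Z^2.
  H_2: rank ker ∂_2 − rank ∂_3 = (18 − 17) − 0 = 1, and there is no ∂_3, so H_2 ≅ Z.

H_0 ≅ Z,  H_1 ≅ Z^2,  H_2 ≅ Z.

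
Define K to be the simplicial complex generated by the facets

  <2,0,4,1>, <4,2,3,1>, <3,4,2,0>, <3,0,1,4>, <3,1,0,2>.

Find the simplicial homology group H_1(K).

H_1 = 0.

K has 5 vertices, 10 edges, 10 triangles, 5 3-simplices.
rank ∂_1 = 4, rank ∂_2 = 6 ⇒ b_1 = 10 − 4 − 6 = 0; all invariant factors of ∂_2 are 1 so no torsion. So H_1 = 0.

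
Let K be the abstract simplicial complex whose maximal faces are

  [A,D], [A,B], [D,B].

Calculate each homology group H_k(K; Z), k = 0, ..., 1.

H_0 ≅ Z,  H_1 ≅ Z.

Take the total order A < B < D on the vertex set. Then K (dimension 1) consists of the simplices:

  0-simplices (3): A, B, D
  1-simplices (3): AB, AD, BD

so the chain groups are C_0 ≅ Z^3, C_1 ≅ Z^3.

The boundary map ∂_1: C_1 → C_0 is given by ∂[p,q] = [q] − [p]. For instance
  ∂AD = D − A.
The resulting 3×3 matrix has rank 2, and its Smith normal form has invariant factors (1,1).

Now H_k = ker ∂_k / im ∂_{k+1}, so:

  H_0: rank C_0 − rank ∂_1 = 3 − 2 = 1, and the invariant factors of ∂_1 are all 1, so H_0 = Z.
  H_1: rank ker ∂_1 − rank ∂_2 = (3 − 2) − 0 = 1, and there is no ∂_2, so H_1 = Z.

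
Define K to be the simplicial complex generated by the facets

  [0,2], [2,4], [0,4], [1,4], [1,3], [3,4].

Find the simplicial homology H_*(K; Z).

H_0 ≅ Z,  H_1 ≅ Z^2.

K has 5 vertices, 6 edges.
rank ∂_0 = 0, rank ∂_1 = 4 ⇒ b_0 = 5 − 0 − 4 = 1; all invariant factors of ∂_1 are 1 so no torsion. So H_0 = Z.
rank ∂_1 = 4, rank ∂_2 = 0 ⇒ b_1 = 6 − 4 − 0 = 2. So H_1 = Z^2.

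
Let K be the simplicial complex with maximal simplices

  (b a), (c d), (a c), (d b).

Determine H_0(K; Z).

H_0 = Z.

Fix the vertex order a < b < c < d and write every simplex with vertices in increasing order. Then dim K = 1 and the simplices of K are:

  0-simplices (4): a, b, c, d
  1-simplices (4): ab, ac, bd, cd

so the chain groups are C_0 ≅ Z^4, C_1 ≅ Z^4.

∂_1: C_1 → C_0 maps an edge to its endpoints' difference, ∂[p,q] = q − p.
The resulting 4×4 matrix has rank 3, and its Smith normal form has invariant factors (1,1,1).

Reading off H_k = ker ∂_k / im ∂_{k+1}:

  H_0: rank C_0 − rank ∂_1 = 4 − 3 = 1, and the invariant factors of ∂_1 are all 1, so H_0 ≅ Z.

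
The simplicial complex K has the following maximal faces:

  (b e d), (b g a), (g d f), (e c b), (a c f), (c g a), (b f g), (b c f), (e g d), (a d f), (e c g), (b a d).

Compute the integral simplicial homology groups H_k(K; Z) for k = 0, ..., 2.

Order the vertices as a < b < c < d < e < f < g. Listing each simplex with vertices in this order, K has dimension 2 with simplices:

  0-simplices (7): a, b, c, d, e, f, g
  1-simplices (18): ab, ac, ad, af, ag, bc, bd, be, bf, bg, ce, cf, cg, de, df, dg, eg, fg
  2-simplices (12): abd, abg, acf, acg, adf, bce, bcf, bde, bfg, ceg, deg, dfg

so the chain groups are C_0 ≅ Z^7, C_1 ≅ Z^18, C_2 ≅ Z^12.

∂_1: C_1 → C_0 maps an edge to its endpoints' difference, ∂[p,q] = q − p. For instance
  ∂cf = f − c.
The resulting 7×18 matrix has rank 6, and its Smith normal form has invariant factors (1,1,1,1,1,1).

The boundary map ∂_2: C_2 → C_1 sends each 2-simplex [p,q,r] to [q,r] − [p,r] + [p,q]. For instance
  ∂bcf = cf − bf + bc,
  ∂bde = de − be + bd.
As a 18×12 matrix over Z this has rank 12, with invariant factors (1,1,1,1,1,1,1,1,1,1,1,2).

Reading off H_k = ker ∂_k / im ∂_{k+1}:

  H_0: rank C_0 − rank ∂_1 = 7 − 6 = 1, and the invariant factors of ∂_1 are all 1, so H_0 ≅ Z.
  H_1: rank ker ∂_1 − rank ∂_2 = (18 − 6) − 12 = 0, and ∂_2 has invariant factor 2 > 1, so H_1 ≅ Z/2.
  H_2: rank ker ∂_2 − rank ∂_3 = (12 − 12) − 0 = 0, and there is no ∂_3, so H_2 ≅ 0.

As a check, the Euler characteristic is 7 − 18 + 12 = 1, which agrees with 1 − 0 + 0 = 1.
(K is a triangulation of the real projective plane RP^2.)

H_0 = Z,  H_1 = Z/2,  H_2 = 0.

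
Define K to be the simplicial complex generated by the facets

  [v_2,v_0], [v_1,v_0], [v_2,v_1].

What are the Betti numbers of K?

Order the vertices as v_0 < v_1 < v_2. Listing each simplex with vertices in this order, K has dimension 1 with simplices:

  0-simplices (3): [v_0], [v_1], [v_2]
  1-simplices (3): [v_0,v_1], [v_0,v_2], [v_1,v_2]

so the chain groups are C_0 ≅ Z^3, C_1 ≅ Z^3.

The boundary map ∂_1: C_1 → C_0 is given by ∂[p,q] = [q] − [p].
The 3×3 boundary matrix has rank 2 and Smith normal form diag(1,1).

From H_k ≅ ker(∂_k) / im(∂_{k+1}) we obtain:

  H_0: rank C_0 − rank ∂_1 = 3 − 2 = 1, and the invariant factors of ∂_1 are all 1, so H_0 ≅ Z.
  H_1: rank ker ∂_1 − rank ∂_2 = (3 − 2) − 0 = 1, and there is no ∂_2, so H_1 ≅ Z.

Hence the Betti numbers are b_0 = 1, b_1 = 1.

b_0 = 1, b_1 = 1.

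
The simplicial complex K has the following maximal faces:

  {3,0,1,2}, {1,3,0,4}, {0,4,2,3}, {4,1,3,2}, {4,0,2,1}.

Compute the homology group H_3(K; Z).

H_3 ≅ Z.

Fix the vertex order 0 < 1 < 2 < 3 < 4 and write every simplex with vertices in increasing order. Then dim K = 3 and the simplices of K are:

  0-simplices (5): [0], [1], [2], [3], [4]
  1-simplices (10): [0,1], [0,2], [0,3], [0,4], [1,2], [1,3], [1,4], [2,3], [2,4], [3,4]
  2-simplices (10): [0,1,2], [0,1,3], [0,1,4], [0,2,3], [0,2,4], [0,3,4], [1,2,3], [1,2,4], [1,3,4], [2,3,4]
  3-simplices (5): [0,1,2,3], [0,1,2,4], [0,1,3,4], [0,2,3,4], [1,2,3,4]

so the chain groups are C_0 ≅ Z^5, C_1 ≅ Z^10, C_2 ≅ Z^10, C_3 ≅ Z^5.

Boundary ∂_1: C_1 → C_0 sends each edge [p,q] (with p < q) to q − p. For instance
  ∂[1,2] = [2] − [1].
The 5×10 boundary matrix has rank 4 and Smith normal form diag(1,1,1,1).

The boundary map ∂_2: C_2 → C_1 acts by ∂[p,q,r] = [q,r] − [p,r] + [p,q]. For instance
  ∂[1,2,3] = [2,3] − [1,3] + [1,2],
  ∂[0,1,4] = [1,4] − [0,4] + [0,1].
As a 10×10 matrix over Z this has rank 6, with invariant factors (1,1,1,1,1,1).

The boundary map ∂_3: C_3 → C_2 sends each 3-simplex σ to the alternating sum Σ_i (−1)^i (σ with its i-th vertex removed). For instance
  ∂[1,2,3,4] = [2,3,4] − [1,3,4] + [1,2,4] − [1,2,3],
  ∂[0,1,2,4] = [1,2,4] − [0,2,4] + [0,1,4] − [0,1,2].
As a 10×5 matrix over Z this has rank 4, with invariant factors (1,1,1,1).

Reading off H_k = ker ∂_k / im ∂_{k+1}:

  H_3: rank ker ∂_3 − rank ∂_4 = (5 − 4) − 0 = 1, and there is no ∂_4, so H_3 ≅ Z.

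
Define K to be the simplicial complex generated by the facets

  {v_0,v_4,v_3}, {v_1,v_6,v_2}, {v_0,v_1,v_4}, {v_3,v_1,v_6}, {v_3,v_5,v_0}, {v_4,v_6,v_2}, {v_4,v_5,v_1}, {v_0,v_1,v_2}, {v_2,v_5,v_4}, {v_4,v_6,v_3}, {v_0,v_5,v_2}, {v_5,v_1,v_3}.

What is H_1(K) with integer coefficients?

H_1 = Z/2Z.

We work with the vertex ordering v_0 < v_1 < v_2 < v_3 < v_4 < v_5 < v_6. The simplices of K, each written with vertices in increasing order, are:

  0-simplices (7): [v_0], [v_1], [v_2], [v_3], [v_4], [v_5], [v_6]
  1-simplices (18): (18 of them)
  2-simplices (12): (12 of them)

Hence C_0 ≅ Z^7, C_1 ≅ Z^18, C_2 ≅ Z^12.

The boundary map ∂_1: C_1 → C_0 is given by ∂[p,q] = [q] − [p]. For instance
  ∂[v_2,v_5] = [v_5] − [v_2].
This gives a 7×18 integer matrix of rank 6; reducing to Smith normal form yields diagonal entries (1,1,1,1,1,1).

The boundary map ∂_2: C_2 → C_1 sends each 2-simplex [p,q,r] to [q,r] − [p,r] + [p,q]. For instance
  ∂[v_3,v_4,v_6] = [v_4,v_6] − [v_3,v_6] + [v_3,v_4],
  ∂[v_0,v_1,v_4] = [v_1,v_4] − [v_0,v_4] + [v_0,v_1].
The 18×12 boundary matrix has rank 12 and Smith normal form diag(1,1,1,1,1,1,1,1,1,1,1,2).

Now H_k = ker ∂_k / im ∂_{k+1}, so:

  H_1: rank ker ∂_1 − rank ∂_2 = (18 − 6) − 12 = 0, and ∂_2 has invariant factor 2 > 1, so H_1 = Z/2Z.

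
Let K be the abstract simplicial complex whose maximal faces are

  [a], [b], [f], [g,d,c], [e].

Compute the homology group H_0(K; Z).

H_0 ≅ Z^5.

Order the vertices as a < b < c < d < e < f < g. Listing each simplex with vertices in this order, K has dimension 2 with simplices:

  0-simplices (7): a, b, c, d, e, f, g
  1-simplices (3): cd, cg, dg
  2-simplices (1): cdg

Hence C_0 ≅ Z^7, C_1 ≅ Z^3, C_2 ≅ Z^1.

Boundary ∂_1: C_1 → C_0 sends each edge [p,q] (with p < q) to q − p. For instance
  ∂dg = g − d.
The 7×3 boundary matrix has rank 2 and Smith normal form diag(1,1).

Boundary ∂_2: C_2 → C_1 maps a triangle to the signed sum of its edges. For instance
  ∂cdg = dg − cg + cd.
As a 3×1 matrix over Z this has rank 1, with invariant factors (1).

Now H_k = ker ∂_k / im ∂_{k+1}, so:

  H_0: rank C_0 − rank ∂_1 = 7 − 2 = 5, and the invariant factors of ∂_1 are all 1, so H_0 = Z^5.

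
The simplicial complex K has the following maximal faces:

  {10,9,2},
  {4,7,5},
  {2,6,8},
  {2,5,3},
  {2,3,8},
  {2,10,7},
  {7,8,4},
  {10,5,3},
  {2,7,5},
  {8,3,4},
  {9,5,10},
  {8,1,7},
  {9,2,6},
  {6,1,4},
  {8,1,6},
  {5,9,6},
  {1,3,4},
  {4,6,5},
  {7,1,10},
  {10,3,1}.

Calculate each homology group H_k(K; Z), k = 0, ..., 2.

We work with the vertex ordering 1 < 2 < 3 < 4 < 5 < 6 < 7 < 8 < 9 < 10. The simplices of K, each written with vertices in increasing order, are:

  0-simplices (10): [1], [2], [3], [4], [5], [6], [7], [8], [9], [10]
  1-simplices (30): (30 of them)
  2-simplices (20): (20 of them)

giving chain groups C_0 ≅ Z^10, C_1 ≅ Z^30, C_2 ≅ Z^20.

∂_1: C_1 → C_0 maps an edge to its endpoints' difference, ∂[p,q] = q − p.
The 10×30 boundary matrix has rank 9 and Smith normal form diag(1,1,1,1,1,1,1,1,1).

Boundary ∂_2: C_2 → C_1 sends each 2-simplex [p,q,r] to [q,r] − [p,r] + [p,q]. For instance
  ∂[1,7,8] = [7,8] − [1,8] + [1,7],
  ∂[2,5,7] = [5,7] − [2,7] + [2,5].
The resulting 30×20 matrix has rank 20, and its Smith normal form has invariant factors (1,1,1,1,1,1,1,1,1,1,1,1,1,1,1,1,1,1,1,2).

From H_k ≅ ker(∂_k) / im(∂_{k+1}) we obtain:

  H_0: rank C_0 − rank ∂_1 = 10 − 9 = 1, and the invariant factors of ∂_1 are all 1, so H_0 ≅ Z.
  H_1: rank ker ∂_1 − rank ∂_2 = (30 − 9) − 20 = 1, and ∂_2 has invariant factor 2 > 1, so H_1 ≅ Z ⊕ Z_2.
  H_2: rank ker ∂_2 − rank ∂_3 = (20 − 20) − 0 = 0, and there is no ∂_3, so H_2 ≅ 0.

H_0 ≅ Z,  H_1 ≅ Z ⊕ Z_2,  H_2 = 0.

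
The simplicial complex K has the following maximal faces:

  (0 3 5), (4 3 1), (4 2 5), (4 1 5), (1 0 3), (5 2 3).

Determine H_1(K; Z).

H_1 ≅ Z.

Take the total order 0 < 1 < 2 < 3 < 4 < 5 on the vertex set. Then K (dimension 2) consists of the simplices:

  0-simplices (6): [0], [1], [2], [3], [4], [5]
  1-simplices (12): [0,1], [0,3], [0,5], [1,3], [1,4], [1,5], [2,3], [2,4], [2,5], [3,4], [3,5], [4,5]
  2-simplices (6): [0,1,3], [0,3,5], [1,3,4], [1,4,5], [2,3,5], [2,4,5]

so the chain groups are C_0 ≅ Z^6, C_1 ≅ Z^12, C_2 ≅ Z^6.

The boundary map ∂_1: C_1 → C_0 maps an edge to its endpoints' difference, ∂[p,q] = q − p.
The resulting 6×12 matrix has rank 5, and its Smith normal form has invariant factors (1,1,1,1,1).

Boundary ∂_2: C_2 → C_1 acts by ∂[p,q,r] = [q,r] − [p,r] + [p,q]. For instance
  ∂[0,1,3] = [1,3] − [0,3] + [0,1],
  ∂[1,4,5] = [4,5] − [1,5] + [1,4].
As a 12×6 matrix over Z this has rank 6, with invariant factors (1,1,1,1,1,1).

Computing H_k = (kernel of ∂_k) / (image of ∂_{k+1}):

  H_1: rank ker ∂_1 − rank ∂_2 = (12 − 5) − 6 = 1, and the invariant factors of ∂_2 are all 1, so H_1 = Z.

(K is a triangulation of the cylinder S^1 x I.)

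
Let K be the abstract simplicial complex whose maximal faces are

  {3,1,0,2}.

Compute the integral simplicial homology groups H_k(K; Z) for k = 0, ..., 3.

H_0 = Z,  H_1 = 0,  H_2 = 0,  H_3 = 0.

K has 4 vertices, 6 edges, 4 triangles, 1 3-simplex.
rank ∂_0 = 0, rank ∂_1 = 3 ⇒ b_0 = 4 − 0 − 3 = 1; all invariant factors of ∂_1 are 1 so no torsion. So H_0 = Z.
rank ∂_1 = 3, rank ∂_2 = 3 ⇒ b_1 = 6 − 3 − 3 = 0; all invariant factors of ∂_2 are 1 so no torsion. So H_1 = 0.
rank ∂_2 = 3, rank ∂_3 = 1 ⇒ b_2 = 4 − 3 − 1 = 0; all invariant factors of ∂_3 are 1 so no torsion. So H_2 = 0.
rank ∂_3 = 1, rank ∂_4 = 0 ⇒ b_3 = 1 − 1 − 0 = 0. So H_3 = 0.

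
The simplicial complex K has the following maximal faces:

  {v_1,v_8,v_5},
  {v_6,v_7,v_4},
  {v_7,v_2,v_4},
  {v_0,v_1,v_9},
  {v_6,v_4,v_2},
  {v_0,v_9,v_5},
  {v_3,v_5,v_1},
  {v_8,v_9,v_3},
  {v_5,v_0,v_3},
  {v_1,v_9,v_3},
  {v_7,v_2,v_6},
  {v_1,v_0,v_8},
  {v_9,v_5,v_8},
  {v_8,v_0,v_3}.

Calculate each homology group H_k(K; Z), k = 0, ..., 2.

H_0 = Z^2,  H_1 = Z/2,  H_2 = Z.

We work with the vertex ordering v_0 < v_1 < v_2 < v_3 < v_4 < v_5 < v_6 < v_7 < v_8 < v_9. The simplices of K, each written with vertices in increasing order, are:

  0-simplices (10): [v_0], [v_1], [v_2], [v_3], [v_4], [v_5], [v_6], [v_7], [v_8], [v_9]
  1-simplices (21): (21 of them)
  2-simplices (14): (14 of them)

giving chain groups C_0 ≅ Z^10, C_1 ≅ Z^21, C_2 ≅ Z^14.

Boundary ∂_1: C_1 → C_0 is given by ∂[p,q] = [q] − [p]. For instance
  ∂[v_5,v_8] = [v_8] − [v_5].
The resulting 10×21 matrix has rank 8, and its Smith normal form has invariant factors (1,1,1,1,1,1,1,1).

The boundary map ∂_2: C_2 → C_1 maps a triangle to the signed sum of its edges. For instance
  ∂[v_0,v_3,v_5] = [v_3,v_5] − [v_0,v_5] + [v_0,v_3],
  ∂[v_2,v_4,v_6] = [v_4,v_6] − [v_2,v_6] + [v_2,v_4].
This gives a 21×14 integer matrix of rank 13; reducing to Smith normal form yields diagonal entries (1,1,1,1,1,1,1,1,1,1,1,1,2).

Reading off H_k = ker ∂_k / im ∂_{k+1}:

  H_0: rank C_0 − rank ∂_1 = 10 − 8 = 2, and the invariant factors of ∂_1 are all 1, so H_0 = Z^2.
  H_1: rank ker ∂_1 − rank ∂_2 = (21 − 8) − 13 = 0, and ∂_2 has invariant factor 2 > 1, so H_1 = Z/2.
  H_2: rank ker ∂_2 − rank ∂_3 = (14 − 13) − 0 = 1, and there is no ∂_3, so H_2 = Z.

As a check, the Euler characteristic is 10 − 21 + 14 = 3, which agrees with 2 − 0 + 1 = 3.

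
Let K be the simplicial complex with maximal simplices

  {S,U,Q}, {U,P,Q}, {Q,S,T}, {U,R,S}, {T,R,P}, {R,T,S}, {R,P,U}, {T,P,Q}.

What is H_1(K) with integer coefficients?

Take the total order P < Q < R < S < T < U on the vertex set. Then K (dimension 2) consists of the simplices:

  0-simplices (6): P, Q, R, S, T, U
  1-simplices (12): PQ, PR, PT, PU, QS, QT, QU, RS, RT, RU, ST, SU
  2-simplices (8): PQT, PQU, PRT, PRU, QST, QSU, RST, RSU

Hence C_0 ≅ Z^6, C_1 ≅ Z^12, C_2 ≅ Z^8.

The boundary map ∂_1: C_1 → C_0 is given by ∂[p,q] = [q] − [p]. For instance
  ∂PR = R − P.
The 6×12 boundary matrix has rank 5 and Smith normal form diag(1,1,1,1,1).

Boundary ∂_2: C_2 → C_1 maps a triangle to the signed sum of its edges. For instance
  ∂PRU = RU − PU + PR,
  ∂PQU = QU − PU + PQ.
The resulting 12×8 matrix has rank 7, and its Smith normal form has invariant factors (1,1,1,1,1,1,1).

From H_k ≅ ker(∂_k) / im(∂_{k+1}) we obtain:

  H_1: rank ker ∂_1 − rank ∂_2 = (12 − 5) − 7 = 0, and the invariant factors of ∂_2 are all 1, so H_1 = 0.

H_1 ≅ 0.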